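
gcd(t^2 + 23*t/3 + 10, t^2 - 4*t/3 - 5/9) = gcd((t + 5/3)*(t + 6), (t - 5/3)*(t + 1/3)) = 1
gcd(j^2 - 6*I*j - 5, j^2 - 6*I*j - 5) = j^2 - 6*I*j - 5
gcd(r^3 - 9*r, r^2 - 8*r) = r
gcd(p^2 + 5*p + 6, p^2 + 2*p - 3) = p + 3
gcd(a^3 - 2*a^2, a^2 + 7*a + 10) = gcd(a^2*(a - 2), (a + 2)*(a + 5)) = 1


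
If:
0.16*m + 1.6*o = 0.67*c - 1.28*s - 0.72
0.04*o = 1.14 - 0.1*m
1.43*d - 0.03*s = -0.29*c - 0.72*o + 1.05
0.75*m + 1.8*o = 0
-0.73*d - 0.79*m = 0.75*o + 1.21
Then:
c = 74.61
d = -10.61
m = 13.68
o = -5.70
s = 43.91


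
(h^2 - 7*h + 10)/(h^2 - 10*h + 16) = (h - 5)/(h - 8)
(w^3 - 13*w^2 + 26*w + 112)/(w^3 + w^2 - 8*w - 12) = (w^2 - 15*w + 56)/(w^2 - w - 6)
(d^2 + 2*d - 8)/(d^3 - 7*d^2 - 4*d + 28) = (d + 4)/(d^2 - 5*d - 14)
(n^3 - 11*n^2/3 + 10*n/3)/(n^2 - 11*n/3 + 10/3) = n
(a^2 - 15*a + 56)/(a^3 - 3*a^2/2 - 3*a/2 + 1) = 2*(a^2 - 15*a + 56)/(2*a^3 - 3*a^2 - 3*a + 2)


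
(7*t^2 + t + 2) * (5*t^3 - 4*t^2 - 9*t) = 35*t^5 - 23*t^4 - 57*t^3 - 17*t^2 - 18*t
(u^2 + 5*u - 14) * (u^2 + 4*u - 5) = u^4 + 9*u^3 + u^2 - 81*u + 70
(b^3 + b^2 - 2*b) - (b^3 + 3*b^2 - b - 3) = -2*b^2 - b + 3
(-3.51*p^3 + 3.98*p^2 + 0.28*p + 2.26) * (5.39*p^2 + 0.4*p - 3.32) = -18.9189*p^5 + 20.0482*p^4 + 14.7544*p^3 - 0.920200000000001*p^2 - 0.0256000000000002*p - 7.5032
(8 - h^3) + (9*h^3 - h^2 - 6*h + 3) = 8*h^3 - h^2 - 6*h + 11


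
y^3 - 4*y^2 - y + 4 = (y - 4)*(y - 1)*(y + 1)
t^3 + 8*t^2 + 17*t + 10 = (t + 1)*(t + 2)*(t + 5)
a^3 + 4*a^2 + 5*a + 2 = (a + 1)^2*(a + 2)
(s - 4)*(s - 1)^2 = s^3 - 6*s^2 + 9*s - 4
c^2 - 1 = (c - 1)*(c + 1)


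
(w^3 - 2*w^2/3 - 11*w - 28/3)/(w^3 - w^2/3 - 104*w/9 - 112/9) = 3*(w + 1)/(3*w + 4)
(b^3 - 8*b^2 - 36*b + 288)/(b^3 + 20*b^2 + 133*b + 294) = (b^2 - 14*b + 48)/(b^2 + 14*b + 49)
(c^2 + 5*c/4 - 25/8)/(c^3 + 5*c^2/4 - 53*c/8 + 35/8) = (2*c + 5)/(2*c^2 + 5*c - 7)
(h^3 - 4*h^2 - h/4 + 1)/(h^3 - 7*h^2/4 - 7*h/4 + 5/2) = (4*h^3 - 16*h^2 - h + 4)/(4*h^3 - 7*h^2 - 7*h + 10)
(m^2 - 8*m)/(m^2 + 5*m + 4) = m*(m - 8)/(m^2 + 5*m + 4)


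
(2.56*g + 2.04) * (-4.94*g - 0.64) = -12.6464*g^2 - 11.716*g - 1.3056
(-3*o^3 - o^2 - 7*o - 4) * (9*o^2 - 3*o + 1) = -27*o^5 - 63*o^3 - 16*o^2 + 5*o - 4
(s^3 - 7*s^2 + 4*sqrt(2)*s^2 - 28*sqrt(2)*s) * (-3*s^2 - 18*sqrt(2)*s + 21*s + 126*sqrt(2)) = -3*s^5 - 30*sqrt(2)*s^4 + 42*s^4 - 291*s^3 + 420*sqrt(2)*s^3 - 1470*sqrt(2)*s^2 + 2016*s^2 - 7056*s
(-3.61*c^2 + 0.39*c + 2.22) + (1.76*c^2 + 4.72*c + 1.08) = -1.85*c^2 + 5.11*c + 3.3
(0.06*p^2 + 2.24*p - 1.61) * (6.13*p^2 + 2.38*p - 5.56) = 0.3678*p^4 + 13.874*p^3 - 4.8717*p^2 - 16.2862*p + 8.9516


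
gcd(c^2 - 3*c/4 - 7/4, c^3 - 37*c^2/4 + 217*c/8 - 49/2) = c - 7/4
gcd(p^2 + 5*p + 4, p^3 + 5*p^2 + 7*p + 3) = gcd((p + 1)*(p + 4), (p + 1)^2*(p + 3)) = p + 1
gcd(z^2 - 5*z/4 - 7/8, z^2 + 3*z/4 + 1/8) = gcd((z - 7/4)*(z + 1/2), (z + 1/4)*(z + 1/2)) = z + 1/2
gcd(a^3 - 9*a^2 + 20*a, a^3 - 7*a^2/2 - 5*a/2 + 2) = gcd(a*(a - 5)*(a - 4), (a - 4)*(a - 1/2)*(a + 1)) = a - 4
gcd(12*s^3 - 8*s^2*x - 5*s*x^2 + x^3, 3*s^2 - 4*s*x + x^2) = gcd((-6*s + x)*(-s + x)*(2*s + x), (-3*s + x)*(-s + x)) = -s + x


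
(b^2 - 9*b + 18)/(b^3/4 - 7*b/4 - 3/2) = 4*(b - 6)/(b^2 + 3*b + 2)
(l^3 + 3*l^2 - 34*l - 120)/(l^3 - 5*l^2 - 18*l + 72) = (l + 5)/(l - 3)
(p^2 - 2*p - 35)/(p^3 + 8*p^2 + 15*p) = (p - 7)/(p*(p + 3))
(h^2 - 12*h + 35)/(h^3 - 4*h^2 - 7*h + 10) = (h - 7)/(h^2 + h - 2)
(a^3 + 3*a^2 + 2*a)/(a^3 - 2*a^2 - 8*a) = (a + 1)/(a - 4)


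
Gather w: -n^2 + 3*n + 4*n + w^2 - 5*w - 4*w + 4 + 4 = -n^2 + 7*n + w^2 - 9*w + 8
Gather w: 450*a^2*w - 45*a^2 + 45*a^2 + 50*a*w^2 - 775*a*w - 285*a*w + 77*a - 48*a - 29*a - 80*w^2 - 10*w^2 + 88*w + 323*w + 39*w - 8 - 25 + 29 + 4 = w^2*(50*a - 90) + w*(450*a^2 - 1060*a + 450)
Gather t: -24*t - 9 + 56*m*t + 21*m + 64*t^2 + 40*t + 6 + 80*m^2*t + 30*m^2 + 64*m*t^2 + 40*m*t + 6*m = 30*m^2 + 27*m + t^2*(64*m + 64) + t*(80*m^2 + 96*m + 16) - 3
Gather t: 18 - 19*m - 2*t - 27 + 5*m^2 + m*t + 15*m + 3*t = 5*m^2 - 4*m + t*(m + 1) - 9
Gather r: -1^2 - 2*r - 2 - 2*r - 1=-4*r - 4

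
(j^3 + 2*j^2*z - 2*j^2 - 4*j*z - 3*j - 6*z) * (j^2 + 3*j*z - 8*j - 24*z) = j^5 + 5*j^4*z - 10*j^4 + 6*j^3*z^2 - 50*j^3*z + 13*j^3 - 60*j^2*z^2 + 65*j^2*z + 24*j^2 + 78*j*z^2 + 120*j*z + 144*z^2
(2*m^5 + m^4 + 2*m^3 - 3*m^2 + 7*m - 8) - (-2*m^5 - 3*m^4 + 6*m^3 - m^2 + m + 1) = 4*m^5 + 4*m^4 - 4*m^3 - 2*m^2 + 6*m - 9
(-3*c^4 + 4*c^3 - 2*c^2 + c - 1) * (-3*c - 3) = 9*c^5 - 3*c^4 - 6*c^3 + 3*c^2 + 3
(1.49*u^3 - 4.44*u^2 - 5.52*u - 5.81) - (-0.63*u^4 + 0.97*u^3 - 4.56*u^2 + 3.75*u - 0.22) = 0.63*u^4 + 0.52*u^3 + 0.119999999999999*u^2 - 9.27*u - 5.59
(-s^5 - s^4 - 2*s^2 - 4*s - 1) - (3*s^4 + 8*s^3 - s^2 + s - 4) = -s^5 - 4*s^4 - 8*s^3 - s^2 - 5*s + 3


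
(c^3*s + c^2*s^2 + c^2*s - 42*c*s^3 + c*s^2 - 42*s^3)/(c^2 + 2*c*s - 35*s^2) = s*(-c^2 + 6*c*s - c + 6*s)/(-c + 5*s)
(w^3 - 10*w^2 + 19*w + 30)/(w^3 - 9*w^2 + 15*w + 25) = (w - 6)/(w - 5)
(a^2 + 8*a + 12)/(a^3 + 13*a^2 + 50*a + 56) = (a + 6)/(a^2 + 11*a + 28)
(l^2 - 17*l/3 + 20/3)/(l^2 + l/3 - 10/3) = (l - 4)/(l + 2)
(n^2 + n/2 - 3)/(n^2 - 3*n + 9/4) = 2*(n + 2)/(2*n - 3)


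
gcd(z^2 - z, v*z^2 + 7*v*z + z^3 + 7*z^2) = z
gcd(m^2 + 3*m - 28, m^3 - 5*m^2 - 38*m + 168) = m - 4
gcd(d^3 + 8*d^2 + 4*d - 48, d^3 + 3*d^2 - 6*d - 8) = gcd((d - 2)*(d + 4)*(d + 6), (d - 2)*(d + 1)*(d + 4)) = d^2 + 2*d - 8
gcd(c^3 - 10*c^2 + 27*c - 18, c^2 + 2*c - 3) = c - 1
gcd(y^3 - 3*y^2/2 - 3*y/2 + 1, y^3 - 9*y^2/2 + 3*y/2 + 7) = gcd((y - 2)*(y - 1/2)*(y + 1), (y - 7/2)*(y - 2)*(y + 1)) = y^2 - y - 2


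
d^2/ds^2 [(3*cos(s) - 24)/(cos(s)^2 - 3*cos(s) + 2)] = 3*(-9*(1 - cos(2*s))^2*cos(s)/4 + 29*(1 - cos(2*s))^2/4 + 133*cos(s) + 6*cos(2*s) - 33*cos(3*s)/2 + cos(5*s)/2 - 123)/((cos(s) - 2)^3*(cos(s) - 1)^3)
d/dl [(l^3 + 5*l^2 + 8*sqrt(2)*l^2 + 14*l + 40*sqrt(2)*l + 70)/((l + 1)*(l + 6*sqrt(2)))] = (l^4 + 2*l^3 + 12*sqrt(2)*l^3 + 16*sqrt(2)*l^2 + 87*l^2 + 52*l + 60*sqrt(2)*l - 336*sqrt(2) + 410)/(l^4 + 2*l^3 + 12*sqrt(2)*l^3 + 24*sqrt(2)*l^2 + 73*l^2 + 12*sqrt(2)*l + 144*l + 72)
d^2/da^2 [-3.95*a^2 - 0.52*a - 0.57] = -7.90000000000000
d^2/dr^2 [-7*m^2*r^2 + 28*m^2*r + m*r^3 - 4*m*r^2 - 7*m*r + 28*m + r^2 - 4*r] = -14*m^2 + 6*m*r - 8*m + 2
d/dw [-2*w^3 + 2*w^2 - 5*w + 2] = -6*w^2 + 4*w - 5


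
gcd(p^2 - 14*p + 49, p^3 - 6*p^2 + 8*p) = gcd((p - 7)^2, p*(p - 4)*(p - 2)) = 1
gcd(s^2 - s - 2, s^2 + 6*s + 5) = s + 1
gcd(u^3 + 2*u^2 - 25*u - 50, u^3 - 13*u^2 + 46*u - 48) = 1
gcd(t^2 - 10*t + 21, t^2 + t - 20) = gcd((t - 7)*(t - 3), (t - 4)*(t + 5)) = 1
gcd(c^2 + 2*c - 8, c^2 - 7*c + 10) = c - 2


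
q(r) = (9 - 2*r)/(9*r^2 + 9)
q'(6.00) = 0.00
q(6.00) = -0.00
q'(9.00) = 0.00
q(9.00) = -0.01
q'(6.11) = -0.00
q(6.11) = -0.01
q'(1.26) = -0.36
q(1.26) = 0.28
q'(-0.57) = 0.56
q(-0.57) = 0.85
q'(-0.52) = 0.54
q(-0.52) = 0.88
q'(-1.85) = 0.22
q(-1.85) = 0.32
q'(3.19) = -0.03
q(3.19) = 0.03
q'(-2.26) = 0.15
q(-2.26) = 0.25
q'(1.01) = -0.49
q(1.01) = 0.38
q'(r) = -18*r*(9 - 2*r)/(9*r^2 + 9)^2 - 2/(9*r^2 + 9) = 2*(r^2 - 9*r - 1)/(9*(r^4 + 2*r^2 + 1))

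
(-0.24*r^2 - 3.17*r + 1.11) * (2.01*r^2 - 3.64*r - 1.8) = -0.4824*r^4 - 5.4981*r^3 + 14.2019*r^2 + 1.6656*r - 1.998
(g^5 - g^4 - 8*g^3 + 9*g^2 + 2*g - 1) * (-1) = -g^5 + g^4 + 8*g^3 - 9*g^2 - 2*g + 1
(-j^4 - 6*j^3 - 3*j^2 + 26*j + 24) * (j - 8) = -j^5 + 2*j^4 + 45*j^3 + 50*j^2 - 184*j - 192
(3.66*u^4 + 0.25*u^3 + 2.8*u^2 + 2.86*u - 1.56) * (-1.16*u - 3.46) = -4.2456*u^5 - 12.9536*u^4 - 4.113*u^3 - 13.0056*u^2 - 8.086*u + 5.3976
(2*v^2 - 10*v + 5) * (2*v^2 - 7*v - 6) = 4*v^4 - 34*v^3 + 68*v^2 + 25*v - 30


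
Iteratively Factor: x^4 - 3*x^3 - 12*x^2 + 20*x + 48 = (x + 2)*(x^3 - 5*x^2 - 2*x + 24) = (x - 4)*(x + 2)*(x^2 - x - 6) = (x - 4)*(x - 3)*(x + 2)*(x + 2)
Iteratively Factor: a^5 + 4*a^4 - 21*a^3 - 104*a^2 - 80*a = (a - 5)*(a^4 + 9*a^3 + 24*a^2 + 16*a) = a*(a - 5)*(a^3 + 9*a^2 + 24*a + 16) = a*(a - 5)*(a + 1)*(a^2 + 8*a + 16) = a*(a - 5)*(a + 1)*(a + 4)*(a + 4)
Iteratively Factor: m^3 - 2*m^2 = (m)*(m^2 - 2*m) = m^2*(m - 2)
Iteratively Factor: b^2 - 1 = (b - 1)*(b + 1)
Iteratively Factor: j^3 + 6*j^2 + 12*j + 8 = (j + 2)*(j^2 + 4*j + 4) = (j + 2)^2*(j + 2)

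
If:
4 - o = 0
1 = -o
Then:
No Solution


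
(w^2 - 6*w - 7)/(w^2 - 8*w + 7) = (w + 1)/(w - 1)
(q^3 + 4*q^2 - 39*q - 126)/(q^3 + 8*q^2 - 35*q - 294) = (q + 3)/(q + 7)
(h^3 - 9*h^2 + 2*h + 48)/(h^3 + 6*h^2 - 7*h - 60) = (h^2 - 6*h - 16)/(h^2 + 9*h + 20)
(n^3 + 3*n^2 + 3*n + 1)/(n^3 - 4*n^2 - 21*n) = (n^3 + 3*n^2 + 3*n + 1)/(n*(n^2 - 4*n - 21))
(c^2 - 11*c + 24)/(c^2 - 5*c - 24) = (c - 3)/(c + 3)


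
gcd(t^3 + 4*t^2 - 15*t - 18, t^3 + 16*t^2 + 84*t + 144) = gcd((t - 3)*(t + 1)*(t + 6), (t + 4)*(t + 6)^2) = t + 6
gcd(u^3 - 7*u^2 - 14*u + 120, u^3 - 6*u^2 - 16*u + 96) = u^2 - 2*u - 24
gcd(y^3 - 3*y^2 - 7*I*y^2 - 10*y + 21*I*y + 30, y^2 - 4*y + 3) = y - 3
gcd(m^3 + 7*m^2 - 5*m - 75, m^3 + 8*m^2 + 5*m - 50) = m^2 + 10*m + 25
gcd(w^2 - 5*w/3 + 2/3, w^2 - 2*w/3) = w - 2/3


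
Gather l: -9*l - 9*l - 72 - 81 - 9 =-18*l - 162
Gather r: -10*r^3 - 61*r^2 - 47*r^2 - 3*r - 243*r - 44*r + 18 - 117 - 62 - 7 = -10*r^3 - 108*r^2 - 290*r - 168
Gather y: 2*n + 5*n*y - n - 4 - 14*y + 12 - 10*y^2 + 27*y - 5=n - 10*y^2 + y*(5*n + 13) + 3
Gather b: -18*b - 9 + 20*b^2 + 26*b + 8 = 20*b^2 + 8*b - 1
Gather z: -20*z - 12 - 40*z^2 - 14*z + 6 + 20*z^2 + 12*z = -20*z^2 - 22*z - 6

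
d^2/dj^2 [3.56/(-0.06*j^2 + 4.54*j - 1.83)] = (0.025632*j^2 - 1.939488*j - 3.56*(0.12*j - 4.54)*(0.24*j - 9.08) + 0.781776)/(0.06*j^2 - 4.54*j + 1.83)^3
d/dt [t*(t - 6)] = 2*t - 6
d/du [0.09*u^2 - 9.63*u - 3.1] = 0.18*u - 9.63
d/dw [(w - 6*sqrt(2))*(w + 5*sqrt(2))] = 2*w - sqrt(2)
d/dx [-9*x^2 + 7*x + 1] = 7 - 18*x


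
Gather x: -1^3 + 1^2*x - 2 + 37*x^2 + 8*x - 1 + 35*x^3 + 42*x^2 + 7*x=35*x^3 + 79*x^2 + 16*x - 4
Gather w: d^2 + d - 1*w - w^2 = d^2 + d - w^2 - w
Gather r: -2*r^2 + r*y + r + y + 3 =-2*r^2 + r*(y + 1) + y + 3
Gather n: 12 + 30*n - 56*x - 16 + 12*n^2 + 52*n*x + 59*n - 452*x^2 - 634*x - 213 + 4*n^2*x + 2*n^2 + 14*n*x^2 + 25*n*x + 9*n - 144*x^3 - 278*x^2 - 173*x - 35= n^2*(4*x + 14) + n*(14*x^2 + 77*x + 98) - 144*x^3 - 730*x^2 - 863*x - 252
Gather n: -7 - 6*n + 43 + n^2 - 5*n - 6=n^2 - 11*n + 30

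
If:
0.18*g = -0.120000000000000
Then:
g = -0.67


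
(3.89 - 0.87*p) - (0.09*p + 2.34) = 1.55 - 0.96*p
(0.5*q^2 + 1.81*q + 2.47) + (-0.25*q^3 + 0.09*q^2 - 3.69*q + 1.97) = -0.25*q^3 + 0.59*q^2 - 1.88*q + 4.44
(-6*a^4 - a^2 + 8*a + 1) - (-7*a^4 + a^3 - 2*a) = a^4 - a^3 - a^2 + 10*a + 1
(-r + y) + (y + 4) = -r + 2*y + 4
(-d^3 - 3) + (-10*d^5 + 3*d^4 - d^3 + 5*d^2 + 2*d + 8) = -10*d^5 + 3*d^4 - 2*d^3 + 5*d^2 + 2*d + 5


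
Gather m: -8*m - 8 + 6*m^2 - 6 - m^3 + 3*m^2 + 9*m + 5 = -m^3 + 9*m^2 + m - 9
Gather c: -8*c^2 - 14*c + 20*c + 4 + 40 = -8*c^2 + 6*c + 44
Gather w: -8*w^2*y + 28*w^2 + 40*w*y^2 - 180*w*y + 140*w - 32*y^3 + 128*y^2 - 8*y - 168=w^2*(28 - 8*y) + w*(40*y^2 - 180*y + 140) - 32*y^3 + 128*y^2 - 8*y - 168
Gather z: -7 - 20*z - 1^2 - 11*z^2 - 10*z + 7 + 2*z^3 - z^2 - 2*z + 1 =2*z^3 - 12*z^2 - 32*z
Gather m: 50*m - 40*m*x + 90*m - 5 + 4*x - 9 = m*(140 - 40*x) + 4*x - 14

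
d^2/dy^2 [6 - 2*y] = 0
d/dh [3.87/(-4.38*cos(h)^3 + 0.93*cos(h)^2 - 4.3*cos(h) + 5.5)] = (-50.8518*cos(h)^2 + 7.1982*cos(h) - 16.641)*sin(h)/(4.38*cos(h)^3 - 0.93*cos(h)^2 + 4.3*cos(h) - 5.5)^2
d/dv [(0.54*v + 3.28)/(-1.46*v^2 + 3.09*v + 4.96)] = (0.7884*v^2 + 9.5776*v - 7.4568)/(2.1316*v^4 - 9.0228*v^3 - 4.9351*v^2 + 30.6528*v + 24.6016)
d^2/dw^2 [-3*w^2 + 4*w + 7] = -6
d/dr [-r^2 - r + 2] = -2*r - 1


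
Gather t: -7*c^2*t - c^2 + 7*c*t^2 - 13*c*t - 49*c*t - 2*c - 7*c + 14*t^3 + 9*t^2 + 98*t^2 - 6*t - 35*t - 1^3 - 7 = -c^2 - 9*c + 14*t^3 + t^2*(7*c + 107) + t*(-7*c^2 - 62*c - 41) - 8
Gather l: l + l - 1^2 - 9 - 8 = 2*l - 18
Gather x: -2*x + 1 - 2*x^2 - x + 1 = -2*x^2 - 3*x + 2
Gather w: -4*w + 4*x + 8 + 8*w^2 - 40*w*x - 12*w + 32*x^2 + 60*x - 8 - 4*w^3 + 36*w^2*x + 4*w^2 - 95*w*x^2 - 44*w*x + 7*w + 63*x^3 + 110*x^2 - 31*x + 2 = -4*w^3 + w^2*(36*x + 12) + w*(-95*x^2 - 84*x - 9) + 63*x^3 + 142*x^2 + 33*x + 2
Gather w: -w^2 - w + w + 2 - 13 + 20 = 9 - w^2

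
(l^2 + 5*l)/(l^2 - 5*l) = (l + 5)/(l - 5)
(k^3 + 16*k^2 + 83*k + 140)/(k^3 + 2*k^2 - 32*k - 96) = (k^2 + 12*k + 35)/(k^2 - 2*k - 24)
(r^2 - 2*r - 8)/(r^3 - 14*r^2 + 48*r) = (r^2 - 2*r - 8)/(r*(r^2 - 14*r + 48))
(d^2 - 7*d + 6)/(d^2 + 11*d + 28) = (d^2 - 7*d + 6)/(d^2 + 11*d + 28)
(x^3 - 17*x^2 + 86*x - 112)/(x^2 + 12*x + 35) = (x^3 - 17*x^2 + 86*x - 112)/(x^2 + 12*x + 35)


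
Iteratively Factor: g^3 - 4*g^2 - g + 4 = (g - 1)*(g^2 - 3*g - 4) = (g - 1)*(g + 1)*(g - 4)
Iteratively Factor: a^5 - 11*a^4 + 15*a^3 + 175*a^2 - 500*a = (a - 5)*(a^4 - 6*a^3 - 15*a^2 + 100*a) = (a - 5)*(a + 4)*(a^3 - 10*a^2 + 25*a) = a*(a - 5)*(a + 4)*(a^2 - 10*a + 25) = a*(a - 5)^2*(a + 4)*(a - 5)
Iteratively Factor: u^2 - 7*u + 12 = (u - 4)*(u - 3)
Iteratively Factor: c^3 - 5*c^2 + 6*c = (c - 3)*(c^2 - 2*c) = (c - 3)*(c - 2)*(c)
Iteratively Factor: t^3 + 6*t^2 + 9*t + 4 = (t + 1)*(t^2 + 5*t + 4) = (t + 1)^2*(t + 4)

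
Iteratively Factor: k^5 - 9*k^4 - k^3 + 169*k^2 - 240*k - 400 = (k - 5)*(k^4 - 4*k^3 - 21*k^2 + 64*k + 80) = (k - 5)^2*(k^3 + k^2 - 16*k - 16) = (k - 5)^2*(k + 1)*(k^2 - 16) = (k - 5)^2*(k + 1)*(k + 4)*(k - 4)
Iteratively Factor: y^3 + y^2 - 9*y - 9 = (y + 1)*(y^2 - 9) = (y + 1)*(y + 3)*(y - 3)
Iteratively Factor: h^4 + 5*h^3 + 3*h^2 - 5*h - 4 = (h - 1)*(h^3 + 6*h^2 + 9*h + 4) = (h - 1)*(h + 1)*(h^2 + 5*h + 4) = (h - 1)*(h + 1)*(h + 4)*(h + 1)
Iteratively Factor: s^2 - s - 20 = (s - 5)*(s + 4)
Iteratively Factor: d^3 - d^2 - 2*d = (d)*(d^2 - d - 2) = d*(d + 1)*(d - 2)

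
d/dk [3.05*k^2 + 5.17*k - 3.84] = 6.1*k + 5.17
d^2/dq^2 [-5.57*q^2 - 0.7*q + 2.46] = -11.1400000000000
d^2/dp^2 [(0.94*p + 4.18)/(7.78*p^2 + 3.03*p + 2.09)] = ((0.94*p + 4.18)*(15.56*p + 3.03)*(31.12*p + 6.06) - (43.8792*p + 70.7372)*(7.78*p^2 + 3.03*p + 2.09))/(7.78*p^2 + 3.03*p + 2.09)^3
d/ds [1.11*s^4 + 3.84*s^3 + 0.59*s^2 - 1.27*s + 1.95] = 4.44*s^3 + 11.52*s^2 + 1.18*s - 1.27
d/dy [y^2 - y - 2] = 2*y - 1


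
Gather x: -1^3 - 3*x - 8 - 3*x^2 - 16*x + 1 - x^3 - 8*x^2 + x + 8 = -x^3 - 11*x^2 - 18*x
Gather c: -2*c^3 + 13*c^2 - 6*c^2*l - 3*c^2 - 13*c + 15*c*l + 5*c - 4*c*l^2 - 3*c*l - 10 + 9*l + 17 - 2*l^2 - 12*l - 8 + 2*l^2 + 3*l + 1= -2*c^3 + c^2*(10 - 6*l) + c*(-4*l^2 + 12*l - 8)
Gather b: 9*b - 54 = 9*b - 54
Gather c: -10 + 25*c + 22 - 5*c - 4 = 20*c + 8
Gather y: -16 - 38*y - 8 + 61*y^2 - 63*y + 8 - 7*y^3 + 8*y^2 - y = -7*y^3 + 69*y^2 - 102*y - 16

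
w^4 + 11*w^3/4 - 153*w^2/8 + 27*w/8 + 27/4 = (w - 3)*(w - 3/4)*(w + 1/2)*(w + 6)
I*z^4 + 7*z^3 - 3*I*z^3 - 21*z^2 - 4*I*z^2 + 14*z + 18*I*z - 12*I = (z - 2)*(z - 6*I)*(z - I)*(I*z - I)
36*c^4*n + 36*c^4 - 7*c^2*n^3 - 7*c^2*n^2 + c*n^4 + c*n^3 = (-6*c + n)*(-3*c + n)*(2*c + n)*(c*n + c)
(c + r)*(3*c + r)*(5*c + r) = 15*c^3 + 23*c^2*r + 9*c*r^2 + r^3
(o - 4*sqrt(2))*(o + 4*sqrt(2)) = o^2 - 32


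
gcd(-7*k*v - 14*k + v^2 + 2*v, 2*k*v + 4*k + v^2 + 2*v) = v + 2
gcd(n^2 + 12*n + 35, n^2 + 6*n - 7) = n + 7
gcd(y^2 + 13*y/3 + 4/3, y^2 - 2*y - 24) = y + 4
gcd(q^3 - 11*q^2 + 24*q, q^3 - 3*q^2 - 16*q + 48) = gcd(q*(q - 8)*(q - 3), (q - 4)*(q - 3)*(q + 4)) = q - 3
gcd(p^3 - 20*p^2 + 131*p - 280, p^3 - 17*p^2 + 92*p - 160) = p^2 - 13*p + 40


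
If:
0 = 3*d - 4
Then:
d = 4/3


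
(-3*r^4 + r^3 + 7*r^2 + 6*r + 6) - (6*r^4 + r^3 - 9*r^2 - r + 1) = -9*r^4 + 16*r^2 + 7*r + 5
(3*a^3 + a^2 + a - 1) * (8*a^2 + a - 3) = 24*a^5 + 11*a^4 - 10*a^2 - 4*a + 3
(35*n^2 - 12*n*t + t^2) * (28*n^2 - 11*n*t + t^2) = 980*n^4 - 721*n^3*t + 195*n^2*t^2 - 23*n*t^3 + t^4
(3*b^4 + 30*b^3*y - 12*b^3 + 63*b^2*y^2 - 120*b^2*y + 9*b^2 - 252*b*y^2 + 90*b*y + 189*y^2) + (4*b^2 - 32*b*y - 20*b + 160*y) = 3*b^4 + 30*b^3*y - 12*b^3 + 63*b^2*y^2 - 120*b^2*y + 13*b^2 - 252*b*y^2 + 58*b*y - 20*b + 189*y^2 + 160*y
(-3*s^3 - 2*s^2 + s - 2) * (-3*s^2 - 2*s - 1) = 9*s^5 + 12*s^4 + 4*s^3 + 6*s^2 + 3*s + 2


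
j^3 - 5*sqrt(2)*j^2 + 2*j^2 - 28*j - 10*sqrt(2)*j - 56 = (j + 2)*(j - 7*sqrt(2))*(j + 2*sqrt(2))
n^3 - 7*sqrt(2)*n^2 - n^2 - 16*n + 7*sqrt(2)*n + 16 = (n - 1)*(n - 8*sqrt(2))*(n + sqrt(2))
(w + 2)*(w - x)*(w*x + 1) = w^3*x - w^2*x^2 + 2*w^2*x + w^2 - 2*w*x^2 - w*x + 2*w - 2*x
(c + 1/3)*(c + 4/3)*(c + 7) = c^3 + 26*c^2/3 + 109*c/9 + 28/9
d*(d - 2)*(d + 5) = d^3 + 3*d^2 - 10*d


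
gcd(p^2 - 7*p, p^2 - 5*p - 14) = p - 7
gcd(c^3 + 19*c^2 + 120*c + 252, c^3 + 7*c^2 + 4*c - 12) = c + 6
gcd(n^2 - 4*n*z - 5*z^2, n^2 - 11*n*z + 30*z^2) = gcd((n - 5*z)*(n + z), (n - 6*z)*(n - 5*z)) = -n + 5*z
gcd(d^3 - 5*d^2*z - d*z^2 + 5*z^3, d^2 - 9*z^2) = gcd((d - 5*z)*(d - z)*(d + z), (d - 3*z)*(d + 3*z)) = 1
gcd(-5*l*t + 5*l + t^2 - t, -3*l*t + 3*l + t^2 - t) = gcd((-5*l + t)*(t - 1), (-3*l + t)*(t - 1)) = t - 1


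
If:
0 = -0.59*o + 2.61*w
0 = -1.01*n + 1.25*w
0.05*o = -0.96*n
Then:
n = 0.00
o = 0.00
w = 0.00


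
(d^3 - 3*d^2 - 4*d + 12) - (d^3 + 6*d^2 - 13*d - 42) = -9*d^2 + 9*d + 54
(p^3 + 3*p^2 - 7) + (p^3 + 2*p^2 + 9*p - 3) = 2*p^3 + 5*p^2 + 9*p - 10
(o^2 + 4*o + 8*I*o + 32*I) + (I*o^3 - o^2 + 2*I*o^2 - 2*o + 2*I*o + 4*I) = I*o^3 + 2*I*o^2 + 2*o + 10*I*o + 36*I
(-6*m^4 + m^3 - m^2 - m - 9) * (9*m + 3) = -54*m^5 - 9*m^4 - 6*m^3 - 12*m^2 - 84*m - 27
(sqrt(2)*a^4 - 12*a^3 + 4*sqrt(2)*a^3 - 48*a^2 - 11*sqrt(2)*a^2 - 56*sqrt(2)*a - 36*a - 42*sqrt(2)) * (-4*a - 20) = -4*sqrt(2)*a^5 - 36*sqrt(2)*a^4 + 48*a^4 - 36*sqrt(2)*a^3 + 432*a^3 + 444*sqrt(2)*a^2 + 1104*a^2 + 720*a + 1288*sqrt(2)*a + 840*sqrt(2)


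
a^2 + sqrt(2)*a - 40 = (a - 4*sqrt(2))*(a + 5*sqrt(2))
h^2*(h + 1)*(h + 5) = h^4 + 6*h^3 + 5*h^2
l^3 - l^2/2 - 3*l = l*(l - 2)*(l + 3/2)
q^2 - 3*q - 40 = (q - 8)*(q + 5)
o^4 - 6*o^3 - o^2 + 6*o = o*(o - 6)*(o - 1)*(o + 1)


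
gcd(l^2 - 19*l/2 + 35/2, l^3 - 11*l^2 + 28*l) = l - 7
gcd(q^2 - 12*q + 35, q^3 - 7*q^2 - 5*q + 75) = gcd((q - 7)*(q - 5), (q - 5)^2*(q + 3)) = q - 5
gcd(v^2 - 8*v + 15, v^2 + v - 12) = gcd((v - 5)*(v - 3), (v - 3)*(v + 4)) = v - 3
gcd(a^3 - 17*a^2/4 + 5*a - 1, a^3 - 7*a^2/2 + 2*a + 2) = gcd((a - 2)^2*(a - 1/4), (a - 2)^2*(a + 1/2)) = a^2 - 4*a + 4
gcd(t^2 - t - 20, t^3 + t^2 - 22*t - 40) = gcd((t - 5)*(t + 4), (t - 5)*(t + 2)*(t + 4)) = t^2 - t - 20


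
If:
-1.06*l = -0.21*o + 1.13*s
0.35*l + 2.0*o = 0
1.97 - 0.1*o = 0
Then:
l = -112.57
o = 19.70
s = 109.26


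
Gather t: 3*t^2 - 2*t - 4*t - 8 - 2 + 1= 3*t^2 - 6*t - 9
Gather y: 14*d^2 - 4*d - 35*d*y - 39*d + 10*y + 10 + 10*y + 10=14*d^2 - 43*d + y*(20 - 35*d) + 20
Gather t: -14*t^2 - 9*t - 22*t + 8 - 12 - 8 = -14*t^2 - 31*t - 12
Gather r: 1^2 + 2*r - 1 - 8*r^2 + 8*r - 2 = -8*r^2 + 10*r - 2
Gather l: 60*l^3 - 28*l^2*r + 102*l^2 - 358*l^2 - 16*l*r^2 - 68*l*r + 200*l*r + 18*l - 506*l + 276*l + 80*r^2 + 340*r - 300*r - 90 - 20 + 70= 60*l^3 + l^2*(-28*r - 256) + l*(-16*r^2 + 132*r - 212) + 80*r^2 + 40*r - 40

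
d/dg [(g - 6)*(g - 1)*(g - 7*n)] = 3*g^2 - 14*g*n - 14*g + 49*n + 6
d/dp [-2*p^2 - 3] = -4*p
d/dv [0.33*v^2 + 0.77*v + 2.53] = 0.66*v + 0.77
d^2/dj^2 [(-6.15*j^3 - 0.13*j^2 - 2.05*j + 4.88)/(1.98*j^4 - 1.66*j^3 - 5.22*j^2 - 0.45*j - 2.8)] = (-48.22092*j^9 - 3.05791199999999*j^8 - 475.261776*j^7 + 516.901228*j^6 - 1180.07358*j^5 - 537.744648*j^4 + 509.582906*j^3 + 1223.609232*j^2 - 176.83392*j - 137.54816)/(7.762392*j^12 - 19.523592*j^11 - 45.0252*j^10 + 93.07574*j^9 + 94.6458*j^8 - 56.292732*j^7 - 13.938798*j^6 - 168.40035*j^5 - 198.03771*j^4 - 78.597525*j^3 - 124.4754*j^2 - 10.584*j - 21.952)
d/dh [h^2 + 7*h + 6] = 2*h + 7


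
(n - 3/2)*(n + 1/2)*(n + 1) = n^3 - 7*n/4 - 3/4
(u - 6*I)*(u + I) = u^2 - 5*I*u + 6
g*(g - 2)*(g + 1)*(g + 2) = g^4 + g^3 - 4*g^2 - 4*g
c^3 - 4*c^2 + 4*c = c*(c - 2)^2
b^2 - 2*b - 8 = (b - 4)*(b + 2)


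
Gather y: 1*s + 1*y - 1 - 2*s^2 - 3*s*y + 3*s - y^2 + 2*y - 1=-2*s^2 + 4*s - y^2 + y*(3 - 3*s) - 2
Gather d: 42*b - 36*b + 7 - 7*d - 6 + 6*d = 6*b - d + 1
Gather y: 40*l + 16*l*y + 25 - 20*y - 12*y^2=40*l - 12*y^2 + y*(16*l - 20) + 25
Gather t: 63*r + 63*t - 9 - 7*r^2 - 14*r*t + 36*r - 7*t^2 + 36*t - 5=-7*r^2 + 99*r - 7*t^2 + t*(99 - 14*r) - 14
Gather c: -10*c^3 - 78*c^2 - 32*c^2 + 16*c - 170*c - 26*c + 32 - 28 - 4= -10*c^3 - 110*c^2 - 180*c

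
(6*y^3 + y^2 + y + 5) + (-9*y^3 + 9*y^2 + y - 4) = -3*y^3 + 10*y^2 + 2*y + 1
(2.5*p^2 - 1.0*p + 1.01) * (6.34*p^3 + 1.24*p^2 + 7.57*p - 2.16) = 15.85*p^5 - 3.24*p^4 + 24.0884*p^3 - 11.7176*p^2 + 9.8057*p - 2.1816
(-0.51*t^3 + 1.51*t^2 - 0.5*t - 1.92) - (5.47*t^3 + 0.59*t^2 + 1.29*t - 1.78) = -5.98*t^3 + 0.92*t^2 - 1.79*t - 0.14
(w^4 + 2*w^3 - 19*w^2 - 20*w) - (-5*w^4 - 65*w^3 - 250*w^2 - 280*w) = 6*w^4 + 67*w^3 + 231*w^2 + 260*w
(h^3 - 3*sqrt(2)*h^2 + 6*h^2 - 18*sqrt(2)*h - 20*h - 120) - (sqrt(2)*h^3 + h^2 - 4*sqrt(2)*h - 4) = -sqrt(2)*h^3 + h^3 - 3*sqrt(2)*h^2 + 5*h^2 - 20*h - 14*sqrt(2)*h - 116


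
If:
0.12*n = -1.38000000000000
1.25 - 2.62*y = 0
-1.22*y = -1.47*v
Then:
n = -11.50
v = 0.40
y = 0.48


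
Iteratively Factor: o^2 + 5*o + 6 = (o + 2)*(o + 3)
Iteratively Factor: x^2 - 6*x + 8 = (x - 4)*(x - 2)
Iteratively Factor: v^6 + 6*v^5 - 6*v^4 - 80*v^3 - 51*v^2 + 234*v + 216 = (v + 3)*(v^5 + 3*v^4 - 15*v^3 - 35*v^2 + 54*v + 72) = (v - 2)*(v + 3)*(v^4 + 5*v^3 - 5*v^2 - 45*v - 36) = (v - 2)*(v + 3)^2*(v^3 + 2*v^2 - 11*v - 12) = (v - 3)*(v - 2)*(v + 3)^2*(v^2 + 5*v + 4) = (v - 3)*(v - 2)*(v + 1)*(v + 3)^2*(v + 4)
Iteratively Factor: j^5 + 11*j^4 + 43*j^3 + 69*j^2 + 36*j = (j)*(j^4 + 11*j^3 + 43*j^2 + 69*j + 36) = j*(j + 4)*(j^3 + 7*j^2 + 15*j + 9) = j*(j + 3)*(j + 4)*(j^2 + 4*j + 3) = j*(j + 1)*(j + 3)*(j + 4)*(j + 3)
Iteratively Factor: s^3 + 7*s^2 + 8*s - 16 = (s - 1)*(s^2 + 8*s + 16) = (s - 1)*(s + 4)*(s + 4)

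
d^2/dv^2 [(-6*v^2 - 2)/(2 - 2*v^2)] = 8*(3*v^2 + 1)/(v^6 - 3*v^4 + 3*v^2 - 1)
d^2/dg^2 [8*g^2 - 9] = 16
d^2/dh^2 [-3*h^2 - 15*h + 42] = -6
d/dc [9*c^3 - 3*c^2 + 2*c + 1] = 27*c^2 - 6*c + 2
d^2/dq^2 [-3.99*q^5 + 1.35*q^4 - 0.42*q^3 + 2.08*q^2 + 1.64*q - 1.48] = -79.8*q^3 + 16.2*q^2 - 2.52*q + 4.16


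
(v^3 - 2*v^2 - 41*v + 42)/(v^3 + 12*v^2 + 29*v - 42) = (v - 7)/(v + 7)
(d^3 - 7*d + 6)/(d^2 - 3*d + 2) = d + 3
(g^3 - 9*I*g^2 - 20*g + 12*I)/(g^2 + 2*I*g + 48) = (g^2 - 3*I*g - 2)/(g + 8*I)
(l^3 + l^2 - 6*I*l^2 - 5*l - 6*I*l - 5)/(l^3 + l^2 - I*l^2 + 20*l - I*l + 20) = (l - I)/(l + 4*I)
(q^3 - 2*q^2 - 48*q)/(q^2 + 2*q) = (q^2 - 2*q - 48)/(q + 2)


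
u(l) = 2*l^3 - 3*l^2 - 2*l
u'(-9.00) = 538.00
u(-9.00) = -1683.00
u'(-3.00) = 70.00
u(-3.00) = -75.00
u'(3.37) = 45.92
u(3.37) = 35.73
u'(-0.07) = -1.55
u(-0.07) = 0.12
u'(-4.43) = 142.33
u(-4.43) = -223.89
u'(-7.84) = 413.83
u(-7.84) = -1132.50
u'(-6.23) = 268.26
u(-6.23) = -587.59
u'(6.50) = 212.50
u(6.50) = 409.50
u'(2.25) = 14.88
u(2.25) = 3.09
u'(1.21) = -0.48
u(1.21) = -3.27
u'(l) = 6*l^2 - 6*l - 2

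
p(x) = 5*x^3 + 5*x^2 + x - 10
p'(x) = 15*x^2 + 10*x + 1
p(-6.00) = -916.00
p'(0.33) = 5.93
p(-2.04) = -33.68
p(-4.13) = -281.07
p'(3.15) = 181.34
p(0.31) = -9.06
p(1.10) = 3.80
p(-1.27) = -13.45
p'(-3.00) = 106.00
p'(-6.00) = 481.00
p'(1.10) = 30.15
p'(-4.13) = 215.55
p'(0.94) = 23.65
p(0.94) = -0.49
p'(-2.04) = 43.02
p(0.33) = -8.95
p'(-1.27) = 12.49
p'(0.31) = 5.54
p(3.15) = 199.04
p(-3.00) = -103.00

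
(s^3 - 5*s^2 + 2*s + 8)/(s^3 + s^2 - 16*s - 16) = (s - 2)/(s + 4)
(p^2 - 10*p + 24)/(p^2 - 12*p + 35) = (p^2 - 10*p + 24)/(p^2 - 12*p + 35)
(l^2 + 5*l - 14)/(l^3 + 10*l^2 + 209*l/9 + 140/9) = 9*(l - 2)/(9*l^2 + 27*l + 20)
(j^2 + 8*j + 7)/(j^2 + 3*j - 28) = (j + 1)/(j - 4)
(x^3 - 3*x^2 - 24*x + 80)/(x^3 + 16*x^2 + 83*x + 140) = (x^2 - 8*x + 16)/(x^2 + 11*x + 28)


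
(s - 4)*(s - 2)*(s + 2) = s^3 - 4*s^2 - 4*s + 16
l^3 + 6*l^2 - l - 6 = (l - 1)*(l + 1)*(l + 6)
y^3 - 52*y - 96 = (y - 8)*(y + 2)*(y + 6)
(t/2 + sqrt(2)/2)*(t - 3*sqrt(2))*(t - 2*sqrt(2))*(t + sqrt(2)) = t^4/2 - 3*sqrt(2)*t^3/2 - 3*t^2 + 7*sqrt(2)*t + 12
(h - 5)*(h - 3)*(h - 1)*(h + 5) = h^4 - 4*h^3 - 22*h^2 + 100*h - 75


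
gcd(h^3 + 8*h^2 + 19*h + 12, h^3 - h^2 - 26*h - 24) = h^2 + 5*h + 4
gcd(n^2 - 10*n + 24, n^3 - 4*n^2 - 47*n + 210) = n - 6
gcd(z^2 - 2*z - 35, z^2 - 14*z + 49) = z - 7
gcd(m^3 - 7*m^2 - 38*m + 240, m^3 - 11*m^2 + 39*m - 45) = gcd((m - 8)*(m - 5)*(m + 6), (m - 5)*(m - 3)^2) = m - 5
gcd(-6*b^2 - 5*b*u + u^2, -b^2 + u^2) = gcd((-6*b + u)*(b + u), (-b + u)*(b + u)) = b + u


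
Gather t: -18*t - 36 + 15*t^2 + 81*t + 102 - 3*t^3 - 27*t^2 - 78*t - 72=-3*t^3 - 12*t^2 - 15*t - 6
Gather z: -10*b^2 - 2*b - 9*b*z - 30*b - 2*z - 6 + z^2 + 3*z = -10*b^2 - 32*b + z^2 + z*(1 - 9*b) - 6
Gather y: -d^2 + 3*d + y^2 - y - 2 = -d^2 + 3*d + y^2 - y - 2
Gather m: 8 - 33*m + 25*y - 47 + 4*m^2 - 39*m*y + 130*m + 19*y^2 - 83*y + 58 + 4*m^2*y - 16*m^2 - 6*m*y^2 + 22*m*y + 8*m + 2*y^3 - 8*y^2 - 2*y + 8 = m^2*(4*y - 12) + m*(-6*y^2 - 17*y + 105) + 2*y^3 + 11*y^2 - 60*y + 27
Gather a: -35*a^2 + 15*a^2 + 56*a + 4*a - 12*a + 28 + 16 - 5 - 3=-20*a^2 + 48*a + 36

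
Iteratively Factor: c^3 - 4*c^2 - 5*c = (c)*(c^2 - 4*c - 5) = c*(c - 5)*(c + 1)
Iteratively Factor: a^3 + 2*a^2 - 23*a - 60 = (a - 5)*(a^2 + 7*a + 12) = (a - 5)*(a + 3)*(a + 4)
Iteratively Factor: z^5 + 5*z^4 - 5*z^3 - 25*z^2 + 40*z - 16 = (z - 1)*(z^4 + 6*z^3 + z^2 - 24*z + 16) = (z - 1)^2*(z^3 + 7*z^2 + 8*z - 16) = (z - 1)^2*(z + 4)*(z^2 + 3*z - 4) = (z - 1)^2*(z + 4)^2*(z - 1)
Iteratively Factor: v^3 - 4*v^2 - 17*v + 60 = (v - 5)*(v^2 + v - 12) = (v - 5)*(v - 3)*(v + 4)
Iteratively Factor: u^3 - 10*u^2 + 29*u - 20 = (u - 1)*(u^2 - 9*u + 20) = (u - 5)*(u - 1)*(u - 4)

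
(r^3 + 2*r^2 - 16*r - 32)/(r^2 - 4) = (r^2 - 16)/(r - 2)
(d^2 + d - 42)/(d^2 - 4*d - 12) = (d + 7)/(d + 2)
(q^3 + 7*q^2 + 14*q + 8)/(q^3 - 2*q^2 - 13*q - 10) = (q + 4)/(q - 5)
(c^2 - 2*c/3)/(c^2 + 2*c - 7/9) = 3*c*(3*c - 2)/(9*c^2 + 18*c - 7)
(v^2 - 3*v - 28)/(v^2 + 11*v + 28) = (v - 7)/(v + 7)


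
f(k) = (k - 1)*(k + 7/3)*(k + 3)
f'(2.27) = 36.80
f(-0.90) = -5.72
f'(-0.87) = -3.60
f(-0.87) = -5.83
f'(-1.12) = -4.28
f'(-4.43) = 22.15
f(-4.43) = -16.28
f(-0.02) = -7.03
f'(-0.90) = -3.70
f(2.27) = 30.81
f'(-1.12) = -4.28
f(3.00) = 64.00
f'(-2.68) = -0.01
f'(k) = (k - 1)*(k + 7/3) + (k - 1)*(k + 3) + (k + 7/3)*(k + 3)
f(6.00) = 375.00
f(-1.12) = -4.84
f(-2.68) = 0.41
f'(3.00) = 54.67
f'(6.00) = 161.67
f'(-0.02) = 1.49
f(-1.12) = -4.84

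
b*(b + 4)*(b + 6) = b^3 + 10*b^2 + 24*b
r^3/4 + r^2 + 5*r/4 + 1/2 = (r/4 + 1/4)*(r + 1)*(r + 2)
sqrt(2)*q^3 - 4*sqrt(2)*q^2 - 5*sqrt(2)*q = q*(q - 5)*(sqrt(2)*q + sqrt(2))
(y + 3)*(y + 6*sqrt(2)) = y^2 + 3*y + 6*sqrt(2)*y + 18*sqrt(2)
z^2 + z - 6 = (z - 2)*(z + 3)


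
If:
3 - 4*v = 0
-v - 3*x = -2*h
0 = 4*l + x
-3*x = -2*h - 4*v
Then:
No Solution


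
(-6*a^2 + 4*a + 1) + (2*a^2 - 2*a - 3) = -4*a^2 + 2*a - 2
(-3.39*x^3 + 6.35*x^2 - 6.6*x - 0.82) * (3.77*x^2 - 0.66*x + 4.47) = -12.7803*x^5 + 26.1769*x^4 - 44.2263*x^3 + 29.6491*x^2 - 28.9608*x - 3.6654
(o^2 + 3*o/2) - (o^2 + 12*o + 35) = -21*o/2 - 35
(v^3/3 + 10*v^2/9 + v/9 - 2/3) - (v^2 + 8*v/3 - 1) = v^3/3 + v^2/9 - 23*v/9 + 1/3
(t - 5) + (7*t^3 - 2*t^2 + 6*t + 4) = 7*t^3 - 2*t^2 + 7*t - 1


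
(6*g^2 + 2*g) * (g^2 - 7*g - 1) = 6*g^4 - 40*g^3 - 20*g^2 - 2*g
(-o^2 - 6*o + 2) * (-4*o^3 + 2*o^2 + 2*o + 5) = 4*o^5 + 22*o^4 - 22*o^3 - 13*o^2 - 26*o + 10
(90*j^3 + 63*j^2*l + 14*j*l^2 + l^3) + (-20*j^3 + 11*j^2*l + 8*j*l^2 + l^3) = 70*j^3 + 74*j^2*l + 22*j*l^2 + 2*l^3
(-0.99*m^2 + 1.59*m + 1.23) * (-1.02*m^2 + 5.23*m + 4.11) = 1.0098*m^4 - 6.7995*m^3 + 2.9922*m^2 + 12.9678*m + 5.0553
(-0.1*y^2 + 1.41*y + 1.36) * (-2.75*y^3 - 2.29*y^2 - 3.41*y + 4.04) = 0.275*y^5 - 3.6485*y^4 - 6.6279*y^3 - 8.3265*y^2 + 1.0588*y + 5.4944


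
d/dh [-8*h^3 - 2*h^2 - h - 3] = -24*h^2 - 4*h - 1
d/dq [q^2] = 2*q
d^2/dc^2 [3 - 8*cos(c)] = 8*cos(c)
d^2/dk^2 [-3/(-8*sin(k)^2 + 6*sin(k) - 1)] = 6*(-128*sin(k)^4 + 72*sin(k)^3 + 190*sin(k)^2 - 147*sin(k) + 28)/(8*sin(k)^2 - 6*sin(k) + 1)^3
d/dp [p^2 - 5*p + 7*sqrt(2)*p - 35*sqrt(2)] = 2*p - 5 + 7*sqrt(2)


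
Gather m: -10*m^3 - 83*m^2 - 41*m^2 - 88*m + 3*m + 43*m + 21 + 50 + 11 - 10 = -10*m^3 - 124*m^2 - 42*m + 72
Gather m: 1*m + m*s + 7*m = m*(s + 8)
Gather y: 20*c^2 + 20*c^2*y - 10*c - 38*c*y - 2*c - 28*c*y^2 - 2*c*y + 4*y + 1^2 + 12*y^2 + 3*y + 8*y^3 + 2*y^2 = 20*c^2 - 12*c + 8*y^3 + y^2*(14 - 28*c) + y*(20*c^2 - 40*c + 7) + 1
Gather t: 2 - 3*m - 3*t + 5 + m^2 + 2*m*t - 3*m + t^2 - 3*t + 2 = m^2 - 6*m + t^2 + t*(2*m - 6) + 9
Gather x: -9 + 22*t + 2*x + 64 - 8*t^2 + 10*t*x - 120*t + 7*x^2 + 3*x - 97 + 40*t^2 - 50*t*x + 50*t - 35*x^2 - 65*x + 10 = 32*t^2 - 48*t - 28*x^2 + x*(-40*t - 60) - 32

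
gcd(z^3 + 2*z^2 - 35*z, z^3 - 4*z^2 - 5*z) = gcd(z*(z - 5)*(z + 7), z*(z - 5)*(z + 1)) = z^2 - 5*z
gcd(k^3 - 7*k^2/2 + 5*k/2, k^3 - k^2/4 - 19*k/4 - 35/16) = k - 5/2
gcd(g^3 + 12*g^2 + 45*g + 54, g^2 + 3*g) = g + 3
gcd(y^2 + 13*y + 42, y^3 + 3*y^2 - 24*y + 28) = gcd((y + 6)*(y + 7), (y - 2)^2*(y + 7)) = y + 7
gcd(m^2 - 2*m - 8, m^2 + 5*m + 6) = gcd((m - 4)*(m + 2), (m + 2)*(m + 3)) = m + 2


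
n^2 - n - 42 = (n - 7)*(n + 6)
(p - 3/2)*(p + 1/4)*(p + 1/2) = p^3 - 3*p^2/4 - p - 3/16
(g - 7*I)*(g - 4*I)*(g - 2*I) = g^3 - 13*I*g^2 - 50*g + 56*I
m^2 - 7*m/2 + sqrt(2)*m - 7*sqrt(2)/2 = (m - 7/2)*(m + sqrt(2))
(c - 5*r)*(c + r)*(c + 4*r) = c^3 - 21*c*r^2 - 20*r^3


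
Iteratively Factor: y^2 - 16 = (y - 4)*(y + 4)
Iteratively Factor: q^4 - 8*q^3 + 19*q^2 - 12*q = (q)*(q^3 - 8*q^2 + 19*q - 12) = q*(q - 3)*(q^2 - 5*q + 4) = q*(q - 3)*(q - 1)*(q - 4)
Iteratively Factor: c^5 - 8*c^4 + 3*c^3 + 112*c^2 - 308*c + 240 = (c - 2)*(c^4 - 6*c^3 - 9*c^2 + 94*c - 120) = (c - 2)^2*(c^3 - 4*c^2 - 17*c + 60) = (c - 5)*(c - 2)^2*(c^2 + c - 12) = (c - 5)*(c - 3)*(c - 2)^2*(c + 4)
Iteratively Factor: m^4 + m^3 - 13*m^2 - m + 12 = (m + 1)*(m^3 - 13*m + 12) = (m - 1)*(m + 1)*(m^2 + m - 12) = (m - 1)*(m + 1)*(m + 4)*(m - 3)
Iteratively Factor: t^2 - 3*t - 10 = (t + 2)*(t - 5)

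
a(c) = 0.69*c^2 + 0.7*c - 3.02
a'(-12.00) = -15.86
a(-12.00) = 87.94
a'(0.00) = 0.70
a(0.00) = -3.02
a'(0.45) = 1.32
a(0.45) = -2.57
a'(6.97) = 10.32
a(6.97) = 35.38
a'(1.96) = 3.40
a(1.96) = 1.00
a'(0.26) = 1.06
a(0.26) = -2.79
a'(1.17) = 2.31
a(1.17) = -1.26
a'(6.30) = 9.39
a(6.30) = 28.78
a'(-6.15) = -7.79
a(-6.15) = 18.77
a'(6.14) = 9.17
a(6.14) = 27.29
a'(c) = 1.38*c + 0.7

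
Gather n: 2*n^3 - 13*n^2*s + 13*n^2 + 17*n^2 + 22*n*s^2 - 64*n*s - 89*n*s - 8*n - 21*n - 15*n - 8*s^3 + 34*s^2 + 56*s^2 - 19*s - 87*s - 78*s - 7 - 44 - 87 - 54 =2*n^3 + n^2*(30 - 13*s) + n*(22*s^2 - 153*s - 44) - 8*s^3 + 90*s^2 - 184*s - 192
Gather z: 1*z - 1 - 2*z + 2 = 1 - z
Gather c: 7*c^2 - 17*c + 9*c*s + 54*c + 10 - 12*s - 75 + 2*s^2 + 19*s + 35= 7*c^2 + c*(9*s + 37) + 2*s^2 + 7*s - 30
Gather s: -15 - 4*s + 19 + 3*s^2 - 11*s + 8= 3*s^2 - 15*s + 12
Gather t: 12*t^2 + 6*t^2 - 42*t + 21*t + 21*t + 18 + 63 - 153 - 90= 18*t^2 - 162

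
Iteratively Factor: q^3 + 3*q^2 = (q)*(q^2 + 3*q) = q*(q + 3)*(q)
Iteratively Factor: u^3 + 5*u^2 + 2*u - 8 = (u + 4)*(u^2 + u - 2) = (u - 1)*(u + 4)*(u + 2)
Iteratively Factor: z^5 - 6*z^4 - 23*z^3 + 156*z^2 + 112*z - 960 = (z - 4)*(z^4 - 2*z^3 - 31*z^2 + 32*z + 240) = (z - 4)*(z + 4)*(z^3 - 6*z^2 - 7*z + 60) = (z - 5)*(z - 4)*(z + 4)*(z^2 - z - 12) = (z - 5)*(z - 4)^2*(z + 4)*(z + 3)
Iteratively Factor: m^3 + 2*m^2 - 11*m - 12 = (m + 4)*(m^2 - 2*m - 3) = (m + 1)*(m + 4)*(m - 3)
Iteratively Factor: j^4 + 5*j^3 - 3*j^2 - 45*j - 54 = (j - 3)*(j^3 + 8*j^2 + 21*j + 18) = (j - 3)*(j + 3)*(j^2 + 5*j + 6) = (j - 3)*(j + 3)^2*(j + 2)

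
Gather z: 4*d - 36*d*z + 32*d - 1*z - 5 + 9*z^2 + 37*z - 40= 36*d + 9*z^2 + z*(36 - 36*d) - 45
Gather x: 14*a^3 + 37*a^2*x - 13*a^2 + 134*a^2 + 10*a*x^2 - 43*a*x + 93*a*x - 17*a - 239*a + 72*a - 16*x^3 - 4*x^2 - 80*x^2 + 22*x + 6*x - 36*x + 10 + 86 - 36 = 14*a^3 + 121*a^2 - 184*a - 16*x^3 + x^2*(10*a - 84) + x*(37*a^2 + 50*a - 8) + 60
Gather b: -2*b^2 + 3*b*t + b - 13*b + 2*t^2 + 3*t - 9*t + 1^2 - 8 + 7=-2*b^2 + b*(3*t - 12) + 2*t^2 - 6*t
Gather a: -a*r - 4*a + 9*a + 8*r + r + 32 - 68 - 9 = a*(5 - r) + 9*r - 45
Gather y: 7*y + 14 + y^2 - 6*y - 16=y^2 + y - 2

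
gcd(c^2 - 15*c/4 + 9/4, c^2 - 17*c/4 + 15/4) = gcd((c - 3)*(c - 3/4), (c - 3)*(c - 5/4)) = c - 3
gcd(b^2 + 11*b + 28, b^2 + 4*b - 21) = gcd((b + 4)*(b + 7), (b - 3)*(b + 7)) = b + 7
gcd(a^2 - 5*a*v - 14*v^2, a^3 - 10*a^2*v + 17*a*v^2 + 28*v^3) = -a + 7*v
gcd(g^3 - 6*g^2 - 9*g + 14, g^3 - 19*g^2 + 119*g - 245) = g - 7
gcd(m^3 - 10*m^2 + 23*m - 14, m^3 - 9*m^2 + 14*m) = m^2 - 9*m + 14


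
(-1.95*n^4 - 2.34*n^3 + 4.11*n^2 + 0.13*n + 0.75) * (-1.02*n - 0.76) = 1.989*n^5 + 3.8688*n^4 - 2.4138*n^3 - 3.2562*n^2 - 0.8638*n - 0.57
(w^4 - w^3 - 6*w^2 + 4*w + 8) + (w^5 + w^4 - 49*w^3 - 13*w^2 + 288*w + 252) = w^5 + 2*w^4 - 50*w^3 - 19*w^2 + 292*w + 260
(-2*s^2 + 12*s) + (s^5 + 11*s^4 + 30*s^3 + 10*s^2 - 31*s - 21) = s^5 + 11*s^4 + 30*s^3 + 8*s^2 - 19*s - 21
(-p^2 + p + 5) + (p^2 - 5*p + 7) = 12 - 4*p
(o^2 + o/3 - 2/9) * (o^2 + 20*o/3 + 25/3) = o^4 + 7*o^3 + 31*o^2/3 + 35*o/27 - 50/27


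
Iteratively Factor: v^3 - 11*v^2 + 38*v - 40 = (v - 5)*(v^2 - 6*v + 8) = (v - 5)*(v - 2)*(v - 4)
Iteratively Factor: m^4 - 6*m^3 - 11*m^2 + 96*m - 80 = (m - 1)*(m^3 - 5*m^2 - 16*m + 80) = (m - 1)*(m + 4)*(m^2 - 9*m + 20) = (m - 5)*(m - 1)*(m + 4)*(m - 4)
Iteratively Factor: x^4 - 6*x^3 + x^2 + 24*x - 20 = (x - 5)*(x^3 - x^2 - 4*x + 4) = (x - 5)*(x + 2)*(x^2 - 3*x + 2) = (x - 5)*(x - 1)*(x + 2)*(x - 2)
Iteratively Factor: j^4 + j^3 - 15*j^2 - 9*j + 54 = (j + 3)*(j^3 - 2*j^2 - 9*j + 18) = (j - 2)*(j + 3)*(j^2 - 9) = (j - 3)*(j - 2)*(j + 3)*(j + 3)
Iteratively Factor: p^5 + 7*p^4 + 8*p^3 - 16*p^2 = (p)*(p^4 + 7*p^3 + 8*p^2 - 16*p) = p^2*(p^3 + 7*p^2 + 8*p - 16) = p^2*(p + 4)*(p^2 + 3*p - 4) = p^2*(p + 4)^2*(p - 1)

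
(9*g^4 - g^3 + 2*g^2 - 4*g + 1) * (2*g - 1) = 18*g^5 - 11*g^4 + 5*g^3 - 10*g^2 + 6*g - 1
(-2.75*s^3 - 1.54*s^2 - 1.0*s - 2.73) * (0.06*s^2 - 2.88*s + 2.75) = -0.165*s^5 + 7.8276*s^4 - 3.1873*s^3 - 1.5188*s^2 + 5.1124*s - 7.5075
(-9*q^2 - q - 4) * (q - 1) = -9*q^3 + 8*q^2 - 3*q + 4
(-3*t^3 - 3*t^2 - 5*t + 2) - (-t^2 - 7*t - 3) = -3*t^3 - 2*t^2 + 2*t + 5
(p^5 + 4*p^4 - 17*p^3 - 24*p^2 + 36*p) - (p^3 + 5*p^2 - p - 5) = p^5 + 4*p^4 - 18*p^3 - 29*p^2 + 37*p + 5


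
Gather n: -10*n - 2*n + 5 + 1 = 6 - 12*n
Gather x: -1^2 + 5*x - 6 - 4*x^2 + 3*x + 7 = -4*x^2 + 8*x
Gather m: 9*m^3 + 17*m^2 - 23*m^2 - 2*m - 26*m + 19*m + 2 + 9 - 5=9*m^3 - 6*m^2 - 9*m + 6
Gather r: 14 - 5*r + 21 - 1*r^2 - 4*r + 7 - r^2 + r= -2*r^2 - 8*r + 42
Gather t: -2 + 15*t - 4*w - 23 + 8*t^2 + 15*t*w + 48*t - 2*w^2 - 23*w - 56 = 8*t^2 + t*(15*w + 63) - 2*w^2 - 27*w - 81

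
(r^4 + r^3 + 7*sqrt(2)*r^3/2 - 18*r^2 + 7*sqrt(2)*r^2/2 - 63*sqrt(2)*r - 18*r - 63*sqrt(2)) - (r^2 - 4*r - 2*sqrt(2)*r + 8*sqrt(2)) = r^4 + r^3 + 7*sqrt(2)*r^3/2 - 19*r^2 + 7*sqrt(2)*r^2/2 - 61*sqrt(2)*r - 14*r - 71*sqrt(2)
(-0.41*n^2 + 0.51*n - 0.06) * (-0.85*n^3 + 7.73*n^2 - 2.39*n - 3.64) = 0.3485*n^5 - 3.6028*n^4 + 4.9732*n^3 - 0.1903*n^2 - 1.713*n + 0.2184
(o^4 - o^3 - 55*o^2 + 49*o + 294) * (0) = 0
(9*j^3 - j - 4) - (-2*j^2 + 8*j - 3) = 9*j^3 + 2*j^2 - 9*j - 1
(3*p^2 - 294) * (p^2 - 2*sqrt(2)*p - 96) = 3*p^4 - 6*sqrt(2)*p^3 - 582*p^2 + 588*sqrt(2)*p + 28224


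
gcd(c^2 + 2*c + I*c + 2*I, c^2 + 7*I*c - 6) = c + I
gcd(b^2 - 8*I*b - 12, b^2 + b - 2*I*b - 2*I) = b - 2*I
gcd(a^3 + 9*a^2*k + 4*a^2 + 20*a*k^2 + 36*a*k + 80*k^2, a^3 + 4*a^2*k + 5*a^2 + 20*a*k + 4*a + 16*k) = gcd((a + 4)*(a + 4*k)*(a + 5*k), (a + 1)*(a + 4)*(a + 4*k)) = a^2 + 4*a*k + 4*a + 16*k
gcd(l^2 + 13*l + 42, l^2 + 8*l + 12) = l + 6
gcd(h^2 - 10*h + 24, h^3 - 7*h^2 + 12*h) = h - 4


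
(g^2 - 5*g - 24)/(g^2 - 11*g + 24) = (g + 3)/(g - 3)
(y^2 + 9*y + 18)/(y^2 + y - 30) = (y + 3)/(y - 5)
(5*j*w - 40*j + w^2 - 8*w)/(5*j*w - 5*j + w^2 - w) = (w - 8)/(w - 1)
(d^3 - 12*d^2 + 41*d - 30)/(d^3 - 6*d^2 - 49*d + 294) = (d^2 - 6*d + 5)/(d^2 - 49)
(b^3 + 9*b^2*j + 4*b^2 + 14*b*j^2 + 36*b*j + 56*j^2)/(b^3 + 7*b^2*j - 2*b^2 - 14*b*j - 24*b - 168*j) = (b + 2*j)/(b - 6)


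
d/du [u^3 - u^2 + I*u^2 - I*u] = 3*u^2 + 2*u*(-1 + I) - I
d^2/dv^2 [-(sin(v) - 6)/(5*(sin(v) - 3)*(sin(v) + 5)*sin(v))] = 2*(2*sin(v)^4 - 24*sin(v)^3 - 37*sin(v)^2 + 87*sin(v) + 347 - 873/sin(v) - 540/sin(v)^2 + 1350/sin(v)^3)/(5*(sin(v) - 3)^3*(sin(v) + 5)^3)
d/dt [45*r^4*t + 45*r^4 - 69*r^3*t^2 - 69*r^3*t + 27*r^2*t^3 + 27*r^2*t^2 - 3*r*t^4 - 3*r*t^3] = 3*r*(15*r^3 - 46*r^2*t - 23*r^2 + 27*r*t^2 + 18*r*t - 4*t^3 - 3*t^2)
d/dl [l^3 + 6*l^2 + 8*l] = 3*l^2 + 12*l + 8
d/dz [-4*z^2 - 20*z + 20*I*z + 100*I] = -8*z - 20 + 20*I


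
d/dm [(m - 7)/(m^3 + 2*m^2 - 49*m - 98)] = (-2*m - 9)/(m^4 + 18*m^3 + 109*m^2 + 252*m + 196)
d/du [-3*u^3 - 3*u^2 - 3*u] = -9*u^2 - 6*u - 3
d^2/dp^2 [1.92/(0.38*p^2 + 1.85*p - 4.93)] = (-0.554496*p^2 - 2.69952*p + 1.92*(0.76*p + 1.85)*(1.52*p + 3.7) + 7.193856)/(0.38*p^2 + 1.85*p - 4.93)^3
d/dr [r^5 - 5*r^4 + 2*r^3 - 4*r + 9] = 5*r^4 - 20*r^3 + 6*r^2 - 4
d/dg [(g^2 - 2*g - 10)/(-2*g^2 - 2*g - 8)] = (-3*g^2 - 28*g - 2)/(2*(g^4 + 2*g^3 + 9*g^2 + 8*g + 16))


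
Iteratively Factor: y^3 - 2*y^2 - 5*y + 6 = (y - 3)*(y^2 + y - 2) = (y - 3)*(y + 2)*(y - 1)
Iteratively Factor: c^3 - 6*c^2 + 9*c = (c - 3)*(c^2 - 3*c) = c*(c - 3)*(c - 3)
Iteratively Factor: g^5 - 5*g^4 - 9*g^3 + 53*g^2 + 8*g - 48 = (g - 4)*(g^4 - g^3 - 13*g^2 + g + 12) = (g - 4)*(g + 1)*(g^3 - 2*g^2 - 11*g + 12) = (g - 4)*(g + 1)*(g + 3)*(g^2 - 5*g + 4) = (g - 4)*(g - 1)*(g + 1)*(g + 3)*(g - 4)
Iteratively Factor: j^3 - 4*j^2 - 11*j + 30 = (j + 3)*(j^2 - 7*j + 10) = (j - 5)*(j + 3)*(j - 2)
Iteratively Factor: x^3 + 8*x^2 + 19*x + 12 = (x + 4)*(x^2 + 4*x + 3) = (x + 1)*(x + 4)*(x + 3)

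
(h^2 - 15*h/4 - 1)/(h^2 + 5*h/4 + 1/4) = (h - 4)/(h + 1)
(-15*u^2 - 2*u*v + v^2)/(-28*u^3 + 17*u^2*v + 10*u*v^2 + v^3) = (-15*u^2 - 2*u*v + v^2)/(-28*u^3 + 17*u^2*v + 10*u*v^2 + v^3)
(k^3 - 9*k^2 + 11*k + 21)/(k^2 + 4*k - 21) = (k^2 - 6*k - 7)/(k + 7)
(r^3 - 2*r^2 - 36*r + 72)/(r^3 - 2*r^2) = 1 - 36/r^2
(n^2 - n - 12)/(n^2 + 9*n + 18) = (n - 4)/(n + 6)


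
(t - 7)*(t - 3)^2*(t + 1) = t^4 - 12*t^3 + 38*t^2 - 12*t - 63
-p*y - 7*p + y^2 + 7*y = (-p + y)*(y + 7)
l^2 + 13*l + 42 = (l + 6)*(l + 7)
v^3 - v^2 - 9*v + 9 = (v - 3)*(v - 1)*(v + 3)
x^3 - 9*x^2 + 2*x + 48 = (x - 8)*(x - 3)*(x + 2)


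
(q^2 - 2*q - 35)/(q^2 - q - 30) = (q - 7)/(q - 6)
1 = 1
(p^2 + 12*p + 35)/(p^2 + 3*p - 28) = (p + 5)/(p - 4)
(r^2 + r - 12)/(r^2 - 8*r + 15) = (r + 4)/(r - 5)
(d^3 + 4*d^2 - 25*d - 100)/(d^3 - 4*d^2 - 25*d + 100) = (d + 4)/(d - 4)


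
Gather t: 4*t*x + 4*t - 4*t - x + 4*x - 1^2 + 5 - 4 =4*t*x + 3*x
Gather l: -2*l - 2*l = -4*l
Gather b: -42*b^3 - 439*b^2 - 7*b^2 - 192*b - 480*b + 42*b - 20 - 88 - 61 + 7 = -42*b^3 - 446*b^2 - 630*b - 162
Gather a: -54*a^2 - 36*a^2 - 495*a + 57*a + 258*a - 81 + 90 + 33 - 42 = -90*a^2 - 180*a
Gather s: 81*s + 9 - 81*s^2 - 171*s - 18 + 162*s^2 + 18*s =81*s^2 - 72*s - 9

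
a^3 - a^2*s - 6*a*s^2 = a*(a - 3*s)*(a + 2*s)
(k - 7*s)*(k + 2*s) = k^2 - 5*k*s - 14*s^2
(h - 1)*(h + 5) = h^2 + 4*h - 5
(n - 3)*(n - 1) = n^2 - 4*n + 3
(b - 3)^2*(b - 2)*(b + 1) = b^4 - 7*b^3 + 13*b^2 + 3*b - 18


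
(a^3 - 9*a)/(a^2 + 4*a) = (a^2 - 9)/(a + 4)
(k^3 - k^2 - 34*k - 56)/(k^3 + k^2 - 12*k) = (k^2 - 5*k - 14)/(k*(k - 3))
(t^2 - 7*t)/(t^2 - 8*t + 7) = t/(t - 1)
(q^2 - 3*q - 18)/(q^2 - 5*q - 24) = (q - 6)/(q - 8)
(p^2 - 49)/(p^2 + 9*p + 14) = (p - 7)/(p + 2)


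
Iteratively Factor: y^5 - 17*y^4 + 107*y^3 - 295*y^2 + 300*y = (y - 3)*(y^4 - 14*y^3 + 65*y^2 - 100*y) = (y - 5)*(y - 3)*(y^3 - 9*y^2 + 20*y) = (y - 5)^2*(y - 3)*(y^2 - 4*y) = y*(y - 5)^2*(y - 3)*(y - 4)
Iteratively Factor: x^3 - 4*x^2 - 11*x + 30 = (x - 2)*(x^2 - 2*x - 15) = (x - 5)*(x - 2)*(x + 3)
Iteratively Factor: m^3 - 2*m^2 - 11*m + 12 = (m + 3)*(m^2 - 5*m + 4) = (m - 1)*(m + 3)*(m - 4)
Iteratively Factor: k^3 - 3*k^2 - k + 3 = (k - 3)*(k^2 - 1) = (k - 3)*(k - 1)*(k + 1)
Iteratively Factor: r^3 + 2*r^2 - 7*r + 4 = (r - 1)*(r^2 + 3*r - 4) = (r - 1)*(r + 4)*(r - 1)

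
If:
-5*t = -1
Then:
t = 1/5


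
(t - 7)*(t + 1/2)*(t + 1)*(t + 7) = t^4 + 3*t^3/2 - 97*t^2/2 - 147*t/2 - 49/2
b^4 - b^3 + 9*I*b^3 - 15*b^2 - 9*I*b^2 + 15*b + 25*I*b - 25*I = (b - 1)*(b - I)*(b + 5*I)^2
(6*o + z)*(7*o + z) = 42*o^2 + 13*o*z + z^2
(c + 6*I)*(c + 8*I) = c^2 + 14*I*c - 48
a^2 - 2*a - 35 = (a - 7)*(a + 5)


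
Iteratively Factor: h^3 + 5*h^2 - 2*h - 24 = (h + 3)*(h^2 + 2*h - 8) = (h + 3)*(h + 4)*(h - 2)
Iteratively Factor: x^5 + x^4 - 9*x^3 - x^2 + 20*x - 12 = (x - 1)*(x^4 + 2*x^3 - 7*x^2 - 8*x + 12) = (x - 1)^2*(x^3 + 3*x^2 - 4*x - 12) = (x - 1)^2*(x + 2)*(x^2 + x - 6) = (x - 2)*(x - 1)^2*(x + 2)*(x + 3)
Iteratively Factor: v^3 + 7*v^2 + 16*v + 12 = (v + 2)*(v^2 + 5*v + 6) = (v + 2)*(v + 3)*(v + 2)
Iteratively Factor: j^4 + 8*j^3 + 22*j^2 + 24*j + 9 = (j + 3)*(j^3 + 5*j^2 + 7*j + 3) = (j + 1)*(j + 3)*(j^2 + 4*j + 3) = (j + 1)^2*(j + 3)*(j + 3)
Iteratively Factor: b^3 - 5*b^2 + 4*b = (b - 1)*(b^2 - 4*b) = b*(b - 1)*(b - 4)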